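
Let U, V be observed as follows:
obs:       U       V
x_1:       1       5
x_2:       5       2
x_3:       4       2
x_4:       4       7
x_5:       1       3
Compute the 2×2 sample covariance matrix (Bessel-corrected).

Step 1 — column means:
  mean(U) = (1 + 5 + 4 + 4 + 1) / 5 = 15/5 = 3
  mean(V) = (5 + 2 + 2 + 7 + 3) / 5 = 19/5 = 3.8

Step 2 — sample covariance S[i,j] = (1/(n-1)) · Σ_k (x_{k,i} - mean_i) · (x_{k,j} - mean_j), with n-1 = 4.
  S[U,U] = ((-2)·(-2) + (2)·(2) + (1)·(1) + (1)·(1) + (-2)·(-2)) / 4 = 14/4 = 3.5
  S[U,V] = ((-2)·(1.2) + (2)·(-1.8) + (1)·(-1.8) + (1)·(3.2) + (-2)·(-0.8)) / 4 = -3/4 = -0.75
  S[V,V] = ((1.2)·(1.2) + (-1.8)·(-1.8) + (-1.8)·(-1.8) + (3.2)·(3.2) + (-0.8)·(-0.8)) / 4 = 18.8/4 = 4.7

S is symmetric (S[j,i] = S[i,j]). Assembling:

S = [[3.5, -0.75],
 [-0.75, 4.7]]


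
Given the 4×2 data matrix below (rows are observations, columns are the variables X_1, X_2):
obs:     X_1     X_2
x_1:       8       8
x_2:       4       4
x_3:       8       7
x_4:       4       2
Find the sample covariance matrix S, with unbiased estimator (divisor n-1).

Step 1 — column means:
  mean(X_1) = (8 + 4 + 8 + 4) / 4 = 24/4 = 6
  mean(X_2) = (8 + 4 + 7 + 2) / 4 = 21/4 = 5.25

Step 2 — sample covariance S[i,j] = (1/(n-1)) · Σ_k (x_{k,i} - mean_i) · (x_{k,j} - mean_j), with n-1 = 3.
  S[X_1,X_1] = ((2)·(2) + (-2)·(-2) + (2)·(2) + (-2)·(-2)) / 3 = 16/3 = 5.3333
  S[X_1,X_2] = ((2)·(2.75) + (-2)·(-1.25) + (2)·(1.75) + (-2)·(-3.25)) / 3 = 18/3 = 6
  S[X_2,X_2] = ((2.75)·(2.75) + (-1.25)·(-1.25) + (1.75)·(1.75) + (-3.25)·(-3.25)) / 3 = 22.75/3 = 7.5833

S is symmetric (S[j,i] = S[i,j]). Assembling:

S = [[5.3333, 6],
 [6, 7.5833]]


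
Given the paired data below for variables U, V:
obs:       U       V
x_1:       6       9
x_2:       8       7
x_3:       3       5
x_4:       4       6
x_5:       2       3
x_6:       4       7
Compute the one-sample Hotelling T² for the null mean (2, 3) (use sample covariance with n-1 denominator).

Step 1 — sample mean vector:
  mean(U) = (6 + 8 + 3 + 4 + 2 + 4) / 6 = 27/6 = 4.5
  mean(V) = (9 + 7 + 5 + 6 + 3 + 7) / 6 = 37/6 = 6.1667
  x̄ = (4.5, 6.1667),  deviation x̄ - mu_0 = (4.5, 6.1667) - (2, 3) = (2.5, 3.1667).

Step 2 — sample covariance matrix, S[i,j] = (1/(n-1)) · Σ_k (x_{k,i} - mean_i) · (x_{k,j} - mean_j), divisor n-1 = 5:
  S[U,U] = ((1.5)·(1.5) + (3.5)·(3.5) + (-1.5)·(-1.5) + (-0.5)·(-0.5) + (-2.5)·(-2.5) + (-0.5)·(-0.5)) / 5 = 23.5/5 = 4.7
  S[U,V] = ((1.5)·(2.8333) + (3.5)·(0.8333) + (-1.5)·(-1.1667) + (-0.5)·(-0.1667) + (-2.5)·(-3.1667) + (-0.5)·(0.8333)) / 5 = 16.5/5 = 3.3
  S[V,V] = ((2.8333)·(2.8333) + (0.8333)·(0.8333) + (-1.1667)·(-1.1667) + (-0.1667)·(-0.1667) + (-3.1667)·(-3.1667) + (0.8333)·(0.8333)) / 5 = 20.8333/5 = 4.1667
  S = [[4.7, 3.3],
 [3.3, 4.1667]].

Step 3 — invert S. det(S) = 4.7·4.1667 - (3.3)² = 8.6933.
  S^{-1} = (1/det) · [[d, -b], [-b, a]] = [[0.4793, -0.3796],
 [-0.3796, 0.5406]].

Step 4 — quadratic form (x̄ - mu_0)^T · S^{-1} · (x̄ - mu_0):
  S^{-1} · (x̄ - mu_0) = (-0.0038, 0.763),
  (x̄ - mu_0)^T · [...] = (2.5)·(-0.0038) + (3.1667)·(0.763) = 2.4067.

Step 5 — scale by n: T² = 6 · 2.4067 = 14.4402.

T² ≈ 14.4402


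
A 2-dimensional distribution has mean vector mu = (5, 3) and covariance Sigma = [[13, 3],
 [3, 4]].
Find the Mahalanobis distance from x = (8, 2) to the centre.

Step 1 — centre the observation: (x - mu) = (3, -1).

Step 2 — invert Sigma. det(Sigma) = 13·4 - (3)² = 43.
  Sigma^{-1} = (1/det) · [[d, -b], [-b, a]] = [[0.093, -0.0698],
 [-0.0698, 0.3023]].

Step 3 — form the quadratic (x - mu)^T · Sigma^{-1} · (x - mu):
  Sigma^{-1} · (x - mu) = (0.3488, -0.5116).
  (x - mu)^T · [Sigma^{-1} · (x - mu)] = (3)·(0.3488) + (-1)·(-0.5116) = 1.5581.

Step 4 — take square root: d = √(1.5581) ≈ 1.2483.

d(x, mu) = √(1.5581) ≈ 1.2483


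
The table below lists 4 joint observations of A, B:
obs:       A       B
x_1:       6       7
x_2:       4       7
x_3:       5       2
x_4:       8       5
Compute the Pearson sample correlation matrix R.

Step 1 — column means:
  mean(A) = (6 + 4 + 5 + 8) / 4 = 23/4 = 5.75
  mean(B) = (7 + 7 + 2 + 5) / 4 = 21/4 = 5.25

Step 2 — sample variances and covariances s[i,j] = (1/(n-1)) · Σ_k (x_{k,i} - mean_i) · (x_{k,j} - mean_j), with n-1 = 3:
  s[A,A] = ((0.25)·(0.25) + (-1.75)·(-1.75) + (-0.75)·(-0.75) + (2.25)·(2.25)) / 3 = 8.75/3 = 2.9167
  s[A,B] = ((0.25)·(1.75) + (-1.75)·(1.75) + (-0.75)·(-3.25) + (2.25)·(-0.25)) / 3 = -0.75/3 = -0.25
  s[B,B] = ((1.75)·(1.75) + (1.75)·(1.75) + (-3.25)·(-3.25) + (-0.25)·(-0.25)) / 3 = 16.75/3 = 5.5833
  Sample standard deviations s_i = √(s[i,i]):
  s(A) = √(2.9167) = 1.7078
  s(B) = √(5.5833) = 2.3629

Step 3 — r_{ij} = s_{ij} / (s_i · s_j):
  r[A,A] = 1 (diagonal).
  r[A,B] = -0.25 / (1.7078 · 2.3629) = -0.25 / 4.0354 = -0.062
  r[B,B] = 1 (diagonal).

R is symmetric with unit diagonal. Assembling:

R = [[1, -0.062],
 [-0.062, 1]]


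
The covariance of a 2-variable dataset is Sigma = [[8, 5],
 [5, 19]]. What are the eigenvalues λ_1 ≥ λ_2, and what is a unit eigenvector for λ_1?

Step 1 — characteristic polynomial of 2×2 Sigma:
  det(Sigma - λI) = λ² - trace · λ + det = 0.
  trace = 8 + 19 = 27, det = 8·19 - (5)² = 127.
Step 2 — discriminant:
  Δ = trace² - 4·det = 729 - 508 = 221.
Step 3 — eigenvalues:
  λ = (trace ± √Δ)/2 = (27 ± 14.8661)/2,
  λ_1 = 20.933,  λ_2 = 6.067.

Step 4 — unit eigenvector for λ_1: solve (Sigma - λ_1 I)v = 0. First row:
  (8 - 20.933)·v_x + (5)·v_y = 0, i.e. (-12.933)·v_x + (5)·v_y = 0,
  so v ∝ (b, λ_1 - a) = (5, 12.933) = u.
  ||u|| = √((5)² + (12.933)²) = √(192.2634) ≈ 13.8659,
  v_1 = u/||u|| ≈ (0.3606, 0.9327) (||v_1|| = 1).

λ_1 = 20.933,  λ_2 = 6.067;  v_1 ≈ (0.3606, 0.9327)


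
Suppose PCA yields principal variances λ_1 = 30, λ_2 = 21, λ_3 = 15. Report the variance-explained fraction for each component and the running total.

Step 1 — total variance = trace(Sigma) = Σ λ_i = 30 + 21 + 15 = 66.

Step 2 — fraction explained by component i = λ_i / Σ λ:
  PC1: 30/66 = 0.4545
  PC2: 21/66 = 0.3182
  PC3: 15/66 = 0.2273

Step 3 — cumulative fraction after k components = (λ_1 + ... + λ_k) / Σ λ:
  k = 1: 30/66 = 0.4545
  k = 2: (30 + 21)/66 = 51/66 = 0.7727
  k = 3: (30 + 21 + 15)/66 = 66/66 = 1

Summary (fraction, with percent):

explained: PC1 0.4545 (45.45%), PC2 0.3182 (31.82%), PC3 0.2273 (22.73%);  cumulative: 0.4545, 0.7727, 1


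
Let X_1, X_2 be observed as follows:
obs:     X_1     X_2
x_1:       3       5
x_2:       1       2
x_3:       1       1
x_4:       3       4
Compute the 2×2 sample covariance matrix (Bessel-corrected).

Step 1 — column means:
  mean(X_1) = (3 + 1 + 1 + 3) / 4 = 8/4 = 2
  mean(X_2) = (5 + 2 + 1 + 4) / 4 = 12/4 = 3

Step 2 — sample covariance S[i,j] = (1/(n-1)) · Σ_k (x_{k,i} - mean_i) · (x_{k,j} - mean_j), with n-1 = 3.
  S[X_1,X_1] = ((1)·(1) + (-1)·(-1) + (-1)·(-1) + (1)·(1)) / 3 = 4/3 = 1.3333
  S[X_1,X_2] = ((1)·(2) + (-1)·(-1) + (-1)·(-2) + (1)·(1)) / 3 = 6/3 = 2
  S[X_2,X_2] = ((2)·(2) + (-1)·(-1) + (-2)·(-2) + (1)·(1)) / 3 = 10/3 = 3.3333

S is symmetric (S[j,i] = S[i,j]). Assembling:

S = [[1.3333, 2],
 [2, 3.3333]]


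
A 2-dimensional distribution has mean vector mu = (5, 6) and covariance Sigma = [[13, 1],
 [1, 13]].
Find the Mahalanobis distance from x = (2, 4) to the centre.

Step 1 — centre the observation: (x - mu) = (-3, -2).

Step 2 — invert Sigma. det(Sigma) = 13·13 - (1)² = 168.
  Sigma^{-1} = (1/det) · [[d, -b], [-b, a]] = [[0.0774, -0.006],
 [-0.006, 0.0774]].

Step 3 — form the quadratic (x - mu)^T · Sigma^{-1} · (x - mu):
  Sigma^{-1} · (x - mu) = (-0.2202, -0.1369).
  (x - mu)^T · [Sigma^{-1} · (x - mu)] = (-3)·(-0.2202) + (-2)·(-0.1369) = 0.9345.

Step 4 — take square root: d = √(0.9345) ≈ 0.9667.

d(x, mu) = √(0.9345) ≈ 0.9667


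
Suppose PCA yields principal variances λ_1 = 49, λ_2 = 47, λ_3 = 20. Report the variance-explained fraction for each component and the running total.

Step 1 — total variance = trace(Sigma) = Σ λ_i = 49 + 47 + 20 = 116.

Step 2 — fraction explained by component i = λ_i / Σ λ:
  PC1: 49/116 = 0.4224
  PC2: 47/116 = 0.4052
  PC3: 20/116 = 0.1724

Step 3 — cumulative fraction after k components = (λ_1 + ... + λ_k) / Σ λ:
  k = 1: 49/116 = 0.4224
  k = 2: (49 + 47)/116 = 96/116 = 0.8276
  k = 3: (49 + 47 + 20)/116 = 116/116 = 1

Summary (fraction, with percent):

explained: PC1 0.4224 (42.24%), PC2 0.4052 (40.52%), PC3 0.1724 (17.24%);  cumulative: 0.4224, 0.8276, 1


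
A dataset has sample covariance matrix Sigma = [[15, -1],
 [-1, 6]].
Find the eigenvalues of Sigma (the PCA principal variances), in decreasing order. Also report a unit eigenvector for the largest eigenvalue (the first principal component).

Step 1 — characteristic polynomial of 2×2 Sigma:
  det(Sigma - λI) = λ² - trace · λ + det = 0.
  trace = 15 + 6 = 21, det = 15·6 - (-1)² = 89.
Step 2 — discriminant:
  Δ = trace² - 4·det = 441 - 356 = 85.
Step 3 — eigenvalues:
  λ = (trace ± √Δ)/2 = (21 ± 9.2195)/2,
  λ_1 = 15.1098,  λ_2 = 5.8902.

Step 4 — unit eigenvector for λ_1: solve (Sigma - λ_1 I)v = 0. First row:
  (15 - 15.1098)·v_x + (-1)·v_y = 0, i.e. (-0.1098)·v_x + (-1)·v_y = 0,
  so v ∝ (b, λ_1 - a) = (-1, 0.1098); multiply by -1 so the first entry is positive: u = (1, -0.1098).
  ||u|| = √((1)² + (-0.1098)²) = √(1.012) ≈ 1.006,
  v_1 = u/||u|| ≈ (0.994, -0.1091) (||v_1|| = 1).

λ_1 = 15.1098,  λ_2 = 5.8902;  v_1 ≈ (0.994, -0.1091)


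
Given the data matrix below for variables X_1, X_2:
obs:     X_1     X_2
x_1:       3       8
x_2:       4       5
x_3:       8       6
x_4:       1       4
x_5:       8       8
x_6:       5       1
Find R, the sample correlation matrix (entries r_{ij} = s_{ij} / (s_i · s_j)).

Step 1 — column means:
  mean(X_1) = (3 + 4 + 8 + 1 + 8 + 5) / 6 = 29/6 = 4.8333
  mean(X_2) = (8 + 5 + 6 + 4 + 8 + 1) / 6 = 32/6 = 5.3333

Step 2 — sample variances and covariances s[i,j] = (1/(n-1)) · Σ_k (x_{k,i} - mean_i) · (x_{k,j} - mean_j), with n-1 = 5:
  s[X_1,X_1] = ((-1.8333)·(-1.8333) + (-0.8333)·(-0.8333) + (3.1667)·(3.1667) + (-3.8333)·(-3.8333) + (3.1667)·(3.1667) + (0.1667)·(0.1667)) / 5 = 38.8333/5 = 7.7667
  s[X_1,X_2] = ((-1.8333)·(2.6667) + (-0.8333)·(-0.3333) + (3.1667)·(0.6667) + (-3.8333)·(-1.3333) + (3.1667)·(2.6667) + (0.1667)·(-4.3333)) / 5 = 10.3333/5 = 2.0667
  s[X_2,X_2] = ((2.6667)·(2.6667) + (-0.3333)·(-0.3333) + (0.6667)·(0.6667) + (-1.3333)·(-1.3333) + (2.6667)·(2.6667) + (-4.3333)·(-4.3333)) / 5 = 35.3333/5 = 7.0667
  Sample standard deviations s_i = √(s[i,i]):
  s(X_1) = √(7.7667) = 2.7869
  s(X_2) = √(7.0667) = 2.6583

Step 3 — r_{ij} = s_{ij} / (s_i · s_j):
  r[X_1,X_1] = 1 (diagonal).
  r[X_1,X_2] = 2.0667 / (2.7869 · 2.6583) = 2.0667 / 7.4084 = 0.279
  r[X_2,X_2] = 1 (diagonal).

R is symmetric with unit diagonal. Assembling:

R = [[1, 0.279],
 [0.279, 1]]


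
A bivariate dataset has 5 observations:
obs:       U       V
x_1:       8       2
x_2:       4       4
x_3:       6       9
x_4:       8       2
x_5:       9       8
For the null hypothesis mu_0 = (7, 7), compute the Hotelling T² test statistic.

Step 1 — sample mean vector:
  mean(U) = (8 + 4 + 6 + 8 + 9) / 5 = 35/5 = 7
  mean(V) = (2 + 4 + 9 + 2 + 8) / 5 = 25/5 = 5
  x̄ = (7, 5),  deviation x̄ - mu_0 = (7, 5) - (7, 7) = (0, -2).

Step 2 — sample covariance matrix, S[i,j] = (1/(n-1)) · Σ_k (x_{k,i} - mean_i) · (x_{k,j} - mean_j), divisor n-1 = 4:
  S[U,U] = ((1)·(1) + (-3)·(-3) + (-1)·(-1) + (1)·(1) + (2)·(2)) / 4 = 16/4 = 4
  S[U,V] = ((1)·(-3) + (-3)·(-1) + (-1)·(4) + (1)·(-3) + (2)·(3)) / 4 = -1/4 = -0.25
  S[V,V] = ((-3)·(-3) + (-1)·(-1) + (4)·(4) + (-3)·(-3) + (3)·(3)) / 4 = 44/4 = 11
  S = [[4, -0.25],
 [-0.25, 11]].

Step 3 — invert S. det(S) = 4·11 - (-0.25)² = 43.9375.
  S^{-1} = (1/det) · [[d, -b], [-b, a]] = [[0.2504, 0.0057],
 [0.0057, 0.091]].

Step 4 — quadratic form (x̄ - mu_0)^T · S^{-1} · (x̄ - mu_0):
  S^{-1} · (x̄ - mu_0) = (-0.0114, -0.1821),
  (x̄ - mu_0)^T · [...] = (0)·(-0.0114) + (-2)·(-0.1821) = 0.3642.

Step 5 — scale by n: T² = 5 · 0.3642 = 1.8208.

T² ≈ 1.8208


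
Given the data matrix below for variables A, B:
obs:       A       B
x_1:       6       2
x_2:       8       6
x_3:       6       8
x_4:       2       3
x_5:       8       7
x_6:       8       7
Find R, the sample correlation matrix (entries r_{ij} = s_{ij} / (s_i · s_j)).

Step 1 — column means:
  mean(A) = (6 + 8 + 6 + 2 + 8 + 8) / 6 = 38/6 = 6.3333
  mean(B) = (2 + 6 + 8 + 3 + 7 + 7) / 6 = 33/6 = 5.5

Step 2 — sample variances and covariances s[i,j] = (1/(n-1)) · Σ_k (x_{k,i} - mean_i) · (x_{k,j} - mean_j), with n-1 = 5:
  s[A,A] = ((-0.3333)·(-0.3333) + (1.6667)·(1.6667) + (-0.3333)·(-0.3333) + (-4.3333)·(-4.3333) + (1.6667)·(1.6667) + (1.6667)·(1.6667)) / 5 = 27.3333/5 = 5.4667
  s[A,B] = ((-0.3333)·(-3.5) + (1.6667)·(0.5) + (-0.3333)·(2.5) + (-4.3333)·(-2.5) + (1.6667)·(1.5) + (1.6667)·(1.5)) / 5 = 17/5 = 3.4
  s[B,B] = ((-3.5)·(-3.5) + (0.5)·(0.5) + (2.5)·(2.5) + (-2.5)·(-2.5) + (1.5)·(1.5) + (1.5)·(1.5)) / 5 = 29.5/5 = 5.9
  Sample standard deviations s_i = √(s[i,i]):
  s(A) = √(5.4667) = 2.3381
  s(B) = √(5.9) = 2.429

Step 3 — r_{ij} = s_{ij} / (s_i · s_j):
  r[A,A] = 1 (diagonal).
  r[A,B] = 3.4 / (2.3381 · 2.429) = 3.4 / 5.6792 = 0.5987
  r[B,B] = 1 (diagonal).

R is symmetric with unit diagonal. Assembling:

R = [[1, 0.5987],
 [0.5987, 1]]


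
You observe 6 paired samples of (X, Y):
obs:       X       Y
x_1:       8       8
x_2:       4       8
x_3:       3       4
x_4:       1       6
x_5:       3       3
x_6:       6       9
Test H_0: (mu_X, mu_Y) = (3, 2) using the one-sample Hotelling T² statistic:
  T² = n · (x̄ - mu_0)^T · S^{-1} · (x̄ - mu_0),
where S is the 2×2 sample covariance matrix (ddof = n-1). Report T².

Step 1 — sample mean vector:
  mean(X) = (8 + 4 + 3 + 1 + 3 + 6) / 6 = 25/6 = 4.1667
  mean(Y) = (8 + 8 + 4 + 6 + 3 + 9) / 6 = 38/6 = 6.3333
  x̄ = (4.1667, 6.3333),  deviation x̄ - mu_0 = (4.1667, 6.3333) - (3, 2) = (1.1667, 4.3333).

Step 2 — sample covariance matrix, S[i,j] = (1/(n-1)) · Σ_k (x_{k,i} - mean_i) · (x_{k,j} - mean_j), divisor n-1 = 5:
  S[X,X] = ((3.8333)·(3.8333) + (-0.1667)·(-0.1667) + (-1.1667)·(-1.1667) + (-3.1667)·(-3.1667) + (-1.1667)·(-1.1667) + (1.8333)·(1.8333)) / 5 = 30.8333/5 = 6.1667
  S[X,Y] = ((3.8333)·(1.6667) + (-0.1667)·(1.6667) + (-1.1667)·(-2.3333) + (-3.1667)·(-0.3333) + (-1.1667)·(-3.3333) + (1.8333)·(2.6667)) / 5 = 18.6667/5 = 3.7333
  S[Y,Y] = ((1.6667)·(1.6667) + (1.6667)·(1.6667) + (-2.3333)·(-2.3333) + (-0.3333)·(-0.3333) + (-3.3333)·(-3.3333) + (2.6667)·(2.6667)) / 5 = 29.3333/5 = 5.8667
  S = [[6.1667, 3.7333],
 [3.7333, 5.8667]].

Step 3 — invert S. det(S) = 6.1667·5.8667 - (3.7333)² = 22.24.
  S^{-1} = (1/det) · [[d, -b], [-b, a]] = [[0.2638, -0.1679],
 [-0.1679, 0.2773]].

Step 4 — quadratic form (x̄ - mu_0)^T · S^{-1} · (x̄ - mu_0):
  S^{-1} · (x̄ - mu_0) = (-0.4197, 1.0057),
  (x̄ - mu_0)^T · [...] = (1.1667)·(-0.4197) + (4.3333)·(1.0057) = 3.8684.

Step 5 — scale by n: T² = 6 · 3.8684 = 23.2104.

T² ≈ 23.2104


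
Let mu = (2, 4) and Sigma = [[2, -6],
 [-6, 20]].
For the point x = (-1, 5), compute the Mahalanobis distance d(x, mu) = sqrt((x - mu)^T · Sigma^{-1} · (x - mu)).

Step 1 — centre the observation: (x - mu) = (-3, 1).

Step 2 — invert Sigma. det(Sigma) = 2·20 - (-6)² = 4.
  Sigma^{-1} = (1/det) · [[d, -b], [-b, a]] = [[5, 1.5],
 [1.5, 0.5]].

Step 3 — form the quadratic (x - mu)^T · Sigma^{-1} · (x - mu):
  Sigma^{-1} · (x - mu) = (-13.5, -4).
  (x - mu)^T · [Sigma^{-1} · (x - mu)] = (-3)·(-13.5) + (1)·(-4) = 36.5.

Step 4 — take square root: d = √(36.5) ≈ 6.0415.

d(x, mu) = √(36.5) ≈ 6.0415


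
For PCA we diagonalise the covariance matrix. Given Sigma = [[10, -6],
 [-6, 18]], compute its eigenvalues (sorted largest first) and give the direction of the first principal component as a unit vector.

Step 1 — characteristic polynomial of 2×2 Sigma:
  det(Sigma - λI) = λ² - trace · λ + det = 0.
  trace = 10 + 18 = 28, det = 10·18 - (-6)² = 144.
Step 2 — discriminant:
  Δ = trace² - 4·det = 784 - 576 = 208.
Step 3 — eigenvalues:
  λ = (trace ± √Δ)/2 = (28 ± 14.4222)/2,
  λ_1 = 21.2111,  λ_2 = 6.7889.

Step 4 — unit eigenvector for λ_1: solve (Sigma - λ_1 I)v = 0. First row:
  (10 - 21.2111)·v_x + (-6)·v_y = 0, i.e. (-11.2111)·v_x + (-6)·v_y = 0,
  so v ∝ (b, λ_1 - a) = (-6, 11.2111); multiply by -1 so the first entry is positive: u = (6, -11.2111).
  ||u|| = √((6)² + (-11.2111)²) = √(161.6888) ≈ 12.7157,
  v_1 = u/||u|| ≈ (0.4719, -0.8817) (||v_1|| = 1).

λ_1 = 21.2111,  λ_2 = 6.7889;  v_1 ≈ (0.4719, -0.8817)


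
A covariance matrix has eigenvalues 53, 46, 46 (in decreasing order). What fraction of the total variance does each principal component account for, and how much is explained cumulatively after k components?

Step 1 — total variance = trace(Sigma) = Σ λ_i = 53 + 46 + 46 = 145.

Step 2 — fraction explained by component i = λ_i / Σ λ:
  PC1: 53/145 = 0.3655
  PC2: 46/145 = 0.3172
  PC3: 46/145 = 0.3172

Step 3 — cumulative fraction after k components = (λ_1 + ... + λ_k) / Σ λ:
  k = 1: 53/145 = 0.3655
  k = 2: (53 + 46)/145 = 99/145 = 0.6828
  k = 3: (53 + 46 + 46)/145 = 145/145 = 1

Summary (fraction, with percent):

explained: PC1 0.3655 (36.55%), PC2 0.3172 (31.72%), PC3 0.3172 (31.72%);  cumulative: 0.3655, 0.6828, 1


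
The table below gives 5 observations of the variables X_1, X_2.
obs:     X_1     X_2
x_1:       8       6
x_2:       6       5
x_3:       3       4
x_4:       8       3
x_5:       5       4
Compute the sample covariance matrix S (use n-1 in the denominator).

Step 1 — column means:
  mean(X_1) = (8 + 6 + 3 + 8 + 5) / 5 = 30/5 = 6
  mean(X_2) = (6 + 5 + 4 + 3 + 4) / 5 = 22/5 = 4.4

Step 2 — sample covariance S[i,j] = (1/(n-1)) · Σ_k (x_{k,i} - mean_i) · (x_{k,j} - mean_j), with n-1 = 4.
  S[X_1,X_1] = ((2)·(2) + (0)·(0) + (-3)·(-3) + (2)·(2) + (-1)·(-1)) / 4 = 18/4 = 4.5
  S[X_1,X_2] = ((2)·(1.6) + (0)·(0.6) + (-3)·(-0.4) + (2)·(-1.4) + (-1)·(-0.4)) / 4 = 2/4 = 0.5
  S[X_2,X_2] = ((1.6)·(1.6) + (0.6)·(0.6) + (-0.4)·(-0.4) + (-1.4)·(-1.4) + (-0.4)·(-0.4)) / 4 = 5.2/4 = 1.3

S is symmetric (S[j,i] = S[i,j]). Assembling:

S = [[4.5, 0.5],
 [0.5, 1.3]]


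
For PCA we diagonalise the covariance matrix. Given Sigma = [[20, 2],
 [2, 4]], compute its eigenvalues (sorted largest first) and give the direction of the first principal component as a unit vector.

Step 1 — characteristic polynomial of 2×2 Sigma:
  det(Sigma - λI) = λ² - trace · λ + det = 0.
  trace = 20 + 4 = 24, det = 20·4 - (2)² = 76.
Step 2 — discriminant:
  Δ = trace² - 4·det = 576 - 304 = 272.
Step 3 — eigenvalues:
  λ = (trace ± √Δ)/2 = (24 ± 16.4924)/2,
  λ_1 = 20.2462,  λ_2 = 3.7538.

Step 4 — unit eigenvector for λ_1: solve (Sigma - λ_1 I)v = 0. First row:
  (20 - 20.2462)·v_x + (2)·v_y = 0, i.e. (-0.2462)·v_x + (2)·v_y = 0,
  so v ∝ (b, λ_1 - a) = (2, 0.2462) = u.
  ||u|| = √((2)² + (0.2462)²) = √(4.0606) ≈ 2.0151,
  v_1 = u/||u|| ≈ (0.9925, 0.1222) (||v_1|| = 1).

λ_1 = 20.2462,  λ_2 = 3.7538;  v_1 ≈ (0.9925, 0.1222)


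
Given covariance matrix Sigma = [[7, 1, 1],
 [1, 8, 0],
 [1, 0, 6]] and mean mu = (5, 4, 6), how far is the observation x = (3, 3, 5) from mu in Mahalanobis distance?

Step 1 — centre the observation: (x - mu) = (-2, -1, -1).

Step 2 — invert Sigma (cofactor / det for 3×3, or solve directly):
  Sigma^{-1} = [[0.1491, -0.0186, -0.0248],
 [-0.0186, 0.1273, 0.0031],
 [-0.0248, 0.0031, 0.1708]].

Step 3 — form the quadratic (x - mu)^T · Sigma^{-1} · (x - mu):
  Sigma^{-1} · (x - mu) = (-0.2547, -0.0932, -0.1242).
  (x - mu)^T · [Sigma^{-1} · (x - mu)] = (-2)·(-0.2547) + (-1)·(-0.0932) + (-1)·(-0.1242) = 0.7267.

Step 4 — take square root: d = √(0.7267) ≈ 0.8525.

d(x, mu) = √(0.7267) ≈ 0.8525


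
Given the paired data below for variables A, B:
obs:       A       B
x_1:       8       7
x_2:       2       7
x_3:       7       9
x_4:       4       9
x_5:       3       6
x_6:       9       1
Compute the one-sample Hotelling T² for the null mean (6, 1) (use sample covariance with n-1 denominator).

Step 1 — sample mean vector:
  mean(A) = (8 + 2 + 7 + 4 + 3 + 9) / 6 = 33/6 = 5.5
  mean(B) = (7 + 7 + 9 + 9 + 6 + 1) / 6 = 39/6 = 6.5
  x̄ = (5.5, 6.5),  deviation x̄ - mu_0 = (5.5, 6.5) - (6, 1) = (-0.5, 5.5).

Step 2 — sample covariance matrix, S[i,j] = (1/(n-1)) · Σ_k (x_{k,i} - mean_i) · (x_{k,j} - mean_j), divisor n-1 = 5:
  S[A,A] = ((2.5)·(2.5) + (-3.5)·(-3.5) + (1.5)·(1.5) + (-1.5)·(-1.5) + (-2.5)·(-2.5) + (3.5)·(3.5)) / 5 = 41.5/5 = 8.3
  S[A,B] = ((2.5)·(0.5) + (-3.5)·(0.5) + (1.5)·(2.5) + (-1.5)·(2.5) + (-2.5)·(-0.5) + (3.5)·(-5.5)) / 5 = -18.5/5 = -3.7
  S[B,B] = ((0.5)·(0.5) + (0.5)·(0.5) + (2.5)·(2.5) + (2.5)·(2.5) + (-0.5)·(-0.5) + (-5.5)·(-5.5)) / 5 = 43.5/5 = 8.7
  S = [[8.3, -3.7],
 [-3.7, 8.7]].

Step 3 — invert S. det(S) = 8.3·8.7 - (-3.7)² = 58.52.
  S^{-1} = (1/det) · [[d, -b], [-b, a]] = [[0.1487, 0.0632],
 [0.0632, 0.1418]].

Step 4 — quadratic form (x̄ - mu_0)^T · S^{-1} · (x̄ - mu_0):
  S^{-1} · (x̄ - mu_0) = (0.2734, 0.7485),
  (x̄ - mu_0)^T · [...] = (-0.5)·(0.2734) + (5.5)·(0.7485) = 3.9798.

Step 5 — scale by n: T² = 6 · 3.9798 = 23.879.

T² ≈ 23.879


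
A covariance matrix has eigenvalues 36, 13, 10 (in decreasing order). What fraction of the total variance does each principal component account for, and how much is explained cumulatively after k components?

Step 1 — total variance = trace(Sigma) = Σ λ_i = 36 + 13 + 10 = 59.

Step 2 — fraction explained by component i = λ_i / Σ λ:
  PC1: 36/59 = 0.6102
  PC2: 13/59 = 0.2203
  PC3: 10/59 = 0.1695

Step 3 — cumulative fraction after k components = (λ_1 + ... + λ_k) / Σ λ:
  k = 1: 36/59 = 0.6102
  k = 2: (36 + 13)/59 = 49/59 = 0.8305
  k = 3: (36 + 13 + 10)/59 = 59/59 = 1

Summary (fraction, with percent):

explained: PC1 0.6102 (61.02%), PC2 0.2203 (22.03%), PC3 0.1695 (16.95%);  cumulative: 0.6102, 0.8305, 1


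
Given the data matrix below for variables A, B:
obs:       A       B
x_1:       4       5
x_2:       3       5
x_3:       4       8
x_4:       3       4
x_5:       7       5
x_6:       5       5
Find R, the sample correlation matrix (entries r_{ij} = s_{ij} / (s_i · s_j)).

Step 1 — column means:
  mean(A) = (4 + 3 + 4 + 3 + 7 + 5) / 6 = 26/6 = 4.3333
  mean(B) = (5 + 5 + 8 + 4 + 5 + 5) / 6 = 32/6 = 5.3333

Step 2 — sample variances and covariances s[i,j] = (1/(n-1)) · Σ_k (x_{k,i} - mean_i) · (x_{k,j} - mean_j), with n-1 = 5:
  s[A,A] = ((-0.3333)·(-0.3333) + (-1.3333)·(-1.3333) + (-0.3333)·(-0.3333) + (-1.3333)·(-1.3333) + (2.6667)·(2.6667) + (0.6667)·(0.6667)) / 5 = 11.3333/5 = 2.2667
  s[A,B] = ((-0.3333)·(-0.3333) + (-1.3333)·(-0.3333) + (-0.3333)·(2.6667) + (-1.3333)·(-1.3333) + (2.6667)·(-0.3333) + (0.6667)·(-0.3333)) / 5 = 0.3333/5 = 0.0667
  s[B,B] = ((-0.3333)·(-0.3333) + (-0.3333)·(-0.3333) + (2.6667)·(2.6667) + (-1.3333)·(-1.3333) + (-0.3333)·(-0.3333) + (-0.3333)·(-0.3333)) / 5 = 9.3333/5 = 1.8667
  Sample standard deviations s_i = √(s[i,i]):
  s(A) = √(2.2667) = 1.5055
  s(B) = √(1.8667) = 1.3663

Step 3 — r_{ij} = s_{ij} / (s_i · s_j):
  r[A,A] = 1 (diagonal).
  r[A,B] = 0.0667 / (1.5055 · 1.3663) = 0.0667 / 2.057 = 0.0324
  r[B,B] = 1 (diagonal).

R is symmetric with unit diagonal. Assembling:

R = [[1, 0.0324],
 [0.0324, 1]]


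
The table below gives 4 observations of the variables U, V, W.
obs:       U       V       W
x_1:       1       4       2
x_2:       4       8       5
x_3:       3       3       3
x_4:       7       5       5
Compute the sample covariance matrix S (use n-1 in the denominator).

Step 1 — column means:
  mean(U) = (1 + 4 + 3 + 7) / 4 = 15/4 = 3.75
  mean(V) = (4 + 8 + 3 + 5) / 4 = 20/4 = 5
  mean(W) = (2 + 5 + 3 + 5) / 4 = 15/4 = 3.75

Step 2 — sample covariance S[i,j] = (1/(n-1)) · Σ_k (x_{k,i} - mean_i) · (x_{k,j} - mean_j), with n-1 = 3.
  S[U,U] = ((-2.75)·(-2.75) + (0.25)·(0.25) + (-0.75)·(-0.75) + (3.25)·(3.25)) / 3 = 18.75/3 = 6.25
  S[U,V] = ((-2.75)·(-1) + (0.25)·(3) + (-0.75)·(-2) + (3.25)·(0)) / 3 = 5/3 = 1.6667
  S[U,W] = ((-2.75)·(-1.75) + (0.25)·(1.25) + (-0.75)·(-0.75) + (3.25)·(1.25)) / 3 = 9.75/3 = 3.25
  S[V,V] = ((-1)·(-1) + (3)·(3) + (-2)·(-2) + (0)·(0)) / 3 = 14/3 = 4.6667
  S[V,W] = ((-1)·(-1.75) + (3)·(1.25) + (-2)·(-0.75) + (0)·(1.25)) / 3 = 7/3 = 2.3333
  S[W,W] = ((-1.75)·(-1.75) + (1.25)·(1.25) + (-0.75)·(-0.75) + (1.25)·(1.25)) / 3 = 6.75/3 = 2.25

S is symmetric (S[j,i] = S[i,j]). Assembling:

S = [[6.25, 1.6667, 3.25],
 [1.6667, 4.6667, 2.3333],
 [3.25, 2.3333, 2.25]]


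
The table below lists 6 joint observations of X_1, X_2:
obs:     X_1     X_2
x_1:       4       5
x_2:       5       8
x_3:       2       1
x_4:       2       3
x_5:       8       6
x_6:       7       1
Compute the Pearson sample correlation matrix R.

Step 1 — column means:
  mean(X_1) = (4 + 5 + 2 + 2 + 8 + 7) / 6 = 28/6 = 4.6667
  mean(X_2) = (5 + 8 + 1 + 3 + 6 + 1) / 6 = 24/6 = 4

Step 2 — sample variances and covariances s[i,j] = (1/(n-1)) · Σ_k (x_{k,i} - mean_i) · (x_{k,j} - mean_j), with n-1 = 5:
  s[X_1,X_1] = ((-0.6667)·(-0.6667) + (0.3333)·(0.3333) + (-2.6667)·(-2.6667) + (-2.6667)·(-2.6667) + (3.3333)·(3.3333) + (2.3333)·(2.3333)) / 5 = 31.3333/5 = 6.2667
  s[X_1,X_2] = ((-0.6667)·(1) + (0.3333)·(4) + (-2.6667)·(-3) + (-2.6667)·(-1) + (3.3333)·(2) + (2.3333)·(-3)) / 5 = 11/5 = 2.2
  s[X_2,X_2] = ((1)·(1) + (4)·(4) + (-3)·(-3) + (-1)·(-1) + (2)·(2) + (-3)·(-3)) / 5 = 40/5 = 8
  Sample standard deviations s_i = √(s[i,i]):
  s(X_1) = √(6.2667) = 2.5033
  s(X_2) = √(8) = 2.8284

Step 3 — r_{ij} = s_{ij} / (s_i · s_j):
  r[X_1,X_1] = 1 (diagonal).
  r[X_1,X_2] = 2.2 / (2.5033 · 2.8284) = 2.2 / 7.0805 = 0.3107
  r[X_2,X_2] = 1 (diagonal).

R is symmetric with unit diagonal. Assembling:

R = [[1, 0.3107],
 [0.3107, 1]]


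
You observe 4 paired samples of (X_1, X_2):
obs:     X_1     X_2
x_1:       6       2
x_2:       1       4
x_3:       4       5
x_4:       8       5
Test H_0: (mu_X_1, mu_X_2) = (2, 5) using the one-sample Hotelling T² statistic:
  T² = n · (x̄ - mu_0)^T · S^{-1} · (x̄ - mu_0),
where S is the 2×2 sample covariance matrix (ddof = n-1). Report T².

Step 1 — sample mean vector:
  mean(X_1) = (6 + 1 + 4 + 8) / 4 = 19/4 = 4.75
  mean(X_2) = (2 + 4 + 5 + 5) / 4 = 16/4 = 4
  x̄ = (4.75, 4),  deviation x̄ - mu_0 = (4.75, 4) - (2, 5) = (2.75, -1).

Step 2 — sample covariance matrix, S[i,j] = (1/(n-1)) · Σ_k (x_{k,i} - mean_i) · (x_{k,j} - mean_j), divisor n-1 = 3:
  S[X_1,X_1] = ((1.25)·(1.25) + (-3.75)·(-3.75) + (-0.75)·(-0.75) + (3.25)·(3.25)) / 3 = 26.75/3 = 8.9167
  S[X_1,X_2] = ((1.25)·(-2) + (-3.75)·(0) + (-0.75)·(1) + (3.25)·(1)) / 3 = 0/3 = 0
  S[X_2,X_2] = ((-2)·(-2) + (0)·(0) + (1)·(1) + (1)·(1)) / 3 = 6/3 = 2
  S = [[8.9167, 0],
 [0, 2]].

Step 3 — invert S. det(S) = 8.9167·2 - (0)² = 17.8333.
  S^{-1} = (1/det) · [[d, -b], [-b, a]] = [[0.1121, 0],
 [0, 0.5]].

Step 4 — quadratic form (x̄ - mu_0)^T · S^{-1} · (x̄ - mu_0):
  S^{-1} · (x̄ - mu_0) = (0.3084, -0.5),
  (x̄ - mu_0)^T · [...] = (2.75)·(0.3084) + (-1)·(-0.5) = 1.3481.

Step 5 — scale by n: T² = 4 · 1.3481 = 5.3925.

T² ≈ 5.3925


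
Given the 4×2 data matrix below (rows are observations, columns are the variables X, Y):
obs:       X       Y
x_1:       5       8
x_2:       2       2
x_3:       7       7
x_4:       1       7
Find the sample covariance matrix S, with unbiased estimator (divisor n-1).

Step 1 — column means:
  mean(X) = (5 + 2 + 7 + 1) / 4 = 15/4 = 3.75
  mean(Y) = (8 + 2 + 7 + 7) / 4 = 24/4 = 6

Step 2 — sample covariance S[i,j] = (1/(n-1)) · Σ_k (x_{k,i} - mean_i) · (x_{k,j} - mean_j), with n-1 = 3.
  S[X,X] = ((1.25)·(1.25) + (-1.75)·(-1.75) + (3.25)·(3.25) + (-2.75)·(-2.75)) / 3 = 22.75/3 = 7.5833
  S[X,Y] = ((1.25)·(2) + (-1.75)·(-4) + (3.25)·(1) + (-2.75)·(1)) / 3 = 10/3 = 3.3333
  S[Y,Y] = ((2)·(2) + (-4)·(-4) + (1)·(1) + (1)·(1)) / 3 = 22/3 = 7.3333

S is symmetric (S[j,i] = S[i,j]). Assembling:

S = [[7.5833, 3.3333],
 [3.3333, 7.3333]]


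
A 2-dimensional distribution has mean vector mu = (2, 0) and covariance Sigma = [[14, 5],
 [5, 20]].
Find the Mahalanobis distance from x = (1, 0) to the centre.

Step 1 — centre the observation: (x - mu) = (-1, 0).

Step 2 — invert Sigma. det(Sigma) = 14·20 - (5)² = 255.
  Sigma^{-1} = (1/det) · [[d, -b], [-b, a]] = [[0.0784, -0.0196],
 [-0.0196, 0.0549]].

Step 3 — form the quadratic (x - mu)^T · Sigma^{-1} · (x - mu):
  Sigma^{-1} · (x - mu) = (-0.0784, 0.0196).
  (x - mu)^T · [Sigma^{-1} · (x - mu)] = (-1)·(-0.0784) + (0)·(0.0196) = 0.0784.

Step 4 — take square root: d = √(0.0784) ≈ 0.2801.

d(x, mu) = √(0.0784) ≈ 0.2801


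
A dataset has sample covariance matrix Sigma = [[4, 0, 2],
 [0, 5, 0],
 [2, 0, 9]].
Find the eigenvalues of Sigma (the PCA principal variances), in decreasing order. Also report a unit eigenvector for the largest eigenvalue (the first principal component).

Step 1 — characteristic polynomial p(λ) = det(λI - Sigma) = λ³ - tr·λ² + c_1·λ - det, where tr = trace, c_1 = sum of the principal 2×2 minors, det = det(Sigma):
  tr = 4 + 5 + 9 = 18,
  c_1 = (4·5 - (0)²) + (4·9 - (2)²) + (5·9 - (0)²) = 20 + 32 + 45 = 97,
  det = 4·(5·9 - (0)²) - (0)·((0)·9 - (0)·(2)) + (2)·((0)·(0) - 5·(2)) = 4·(45) - (0)·(0) + (2)·(-10) = 160.
  So p(λ) = λ³ - 18λ² + 97λ - 160.
Step 2 — look for an integer root (rational root theorem: any rational root is an integer divisor of 160). Testing λ = 5:
  p(5) = 125 - 450 + 485 - 160 = 0  ✓
  Dividing out (λ - 5): p(λ) = (λ - 5)(λ² - 13λ + 32).
Step 3 — remaining eigenvalues from the quadratic λ² - 13λ + 32 = 0:
  Δ = 13² - 4·32 = 169 - 128 = 41,  λ = (13 ± √41)/2 = (13 ± 6.4031)/2 ≈ 9.7016 or 3.2984.
  Sorted: λ_1 = 9.7016,  λ_2 = 5,  λ_3 = 3.2984  (check: sum = 18 = tr ✓).

Step 4 — unit eigenvector for λ_1 ≈ 9.7016: v spans the null space of (Sigma - λ_1 I), whose rows are
  r_1 = (-5.7016, 0, 2),  r_2 = (0, -4.7016, 0),  r_3 = (2, 0, -0.7016).
  v is orthogonal to every row, so take v ∝ r_1 × r_2 = ((0)·(0) - (2)·(-4.7016), (2)·(0) - (-5.7016)·(0), (-5.7016)·(-4.7016) - (0)·(0)) ≈ (9.4031, 0, 26.8062).
  Let u = (9.4031, 0, 26.8062).
  ||u|| = √((9.4031)² + (0)² + (26.8062)²) = √(806.9937) ≈ 28.4076,  v_1 = u/||u|| ≈ (0.331, 0, 0.9436) (||v_1|| = 1).

λ_1 = 9.7016,  λ_2 = 5,  λ_3 = 3.2984;  v_1 ≈ (0.331, 0, 0.9436)


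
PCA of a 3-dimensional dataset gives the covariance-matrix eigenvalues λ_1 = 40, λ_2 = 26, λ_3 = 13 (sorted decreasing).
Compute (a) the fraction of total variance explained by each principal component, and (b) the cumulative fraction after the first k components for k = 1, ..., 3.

Step 1 — total variance = trace(Sigma) = Σ λ_i = 40 + 26 + 13 = 79.

Step 2 — fraction explained by component i = λ_i / Σ λ:
  PC1: 40/79 = 0.5063
  PC2: 26/79 = 0.3291
  PC3: 13/79 = 0.1646

Step 3 — cumulative fraction after k components = (λ_1 + ... + λ_k) / Σ λ:
  k = 1: 40/79 = 0.5063
  k = 2: (40 + 26)/79 = 66/79 = 0.8354
  k = 3: (40 + 26 + 13)/79 = 79/79 = 1

Summary (fraction, with percent):

explained: PC1 0.5063 (50.63%), PC2 0.3291 (32.91%), PC3 0.1646 (16.46%);  cumulative: 0.5063, 0.8354, 1


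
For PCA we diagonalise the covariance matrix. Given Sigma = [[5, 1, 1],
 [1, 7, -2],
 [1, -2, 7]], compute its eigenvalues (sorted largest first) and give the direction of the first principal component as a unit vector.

Step 1 — characteristic polynomial p(λ) = det(λI - Sigma) = λ³ - tr·λ² + c_1·λ - det, where tr = trace, c_1 = sum of the principal 2×2 minors, det = det(Sigma):
  tr = 5 + 7 + 7 = 19,
  c_1 = (5·7 - (1)²) + (5·7 - (1)²) + (7·7 - (-2)²) = 34 + 34 + 45 = 113,
  det = 5·(7·7 - (-2)²) - (1)·((1)·7 - (-2)·(1)) + (1)·((1)·(-2) - 7·(1)) = 5·(45) - (1)·(9) + (1)·(-9) = 207.
  So p(λ) = λ³ - 19λ² + 113λ - 207.
Step 2 — look for an integer root (rational root theorem: any rational root is an integer divisor of 207). Testing λ = 9:
  p(9) = 729 - 1539 + 1017 - 207 = 0  ✓
  Dividing out (λ - 9): p(λ) = (λ - 9)(λ² - 10λ + 23).
Step 3 — remaining eigenvalues from the quadratic λ² - 10λ + 23 = 0:
  Δ = 10² - 4·23 = 100 - 92 = 8,  λ = (10 ± √8)/2 = (10 ± 2.8284)/2 ≈ 6.4142 or 3.5858.
  Sorted: λ_1 = 9,  λ_2 = 6.4142,  λ_3 = 3.5858  (check: sum = 19 = tr ✓).

Step 4 — unit eigenvector for λ_1 = 9: v spans the null space of (Sigma - λ_1 I), whose rows are
  r_1 = (-4, 1, 1),  r_2 = (1, -2, -2),  r_3 = (1, -2, -2).
  v is orthogonal to every row, so take v ∝ r_1 × r_2 = ((1)·(-2) - (1)·(-2), (1)·(1) - (-4)·(-2), (-4)·(-2) - (1)·(1)) = (0, -7, 7).
  Rescale (divide by 7; multiply by -1 so the first nonzero entry is positive): u = (0, 1, -1).
  ||u|| = √((0)² + (1)² + (-1)²) = √(2) ≈ 1.4142,  v_1 = u/||u|| ≈ (0, 0.7071, -0.7071) (||v_1|| = 1).

λ_1 = 9,  λ_2 = 6.4142,  λ_3 = 3.5858;  v_1 ≈ (0, 0.7071, -0.7071)


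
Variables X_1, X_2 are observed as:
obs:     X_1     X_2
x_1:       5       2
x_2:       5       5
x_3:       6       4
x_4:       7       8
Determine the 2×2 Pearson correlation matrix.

Step 1 — column means:
  mean(X_1) = (5 + 5 + 6 + 7) / 4 = 23/4 = 5.75
  mean(X_2) = (2 + 5 + 4 + 8) / 4 = 19/4 = 4.75

Step 2 — sample variances and covariances s[i,j] = (1/(n-1)) · Σ_k (x_{k,i} - mean_i) · (x_{k,j} - mean_j), with n-1 = 3:
  s[X_1,X_1] = ((-0.75)·(-0.75) + (-0.75)·(-0.75) + (0.25)·(0.25) + (1.25)·(1.25)) / 3 = 2.75/3 = 0.9167
  s[X_1,X_2] = ((-0.75)·(-2.75) + (-0.75)·(0.25) + (0.25)·(-0.75) + (1.25)·(3.25)) / 3 = 5.75/3 = 1.9167
  s[X_2,X_2] = ((-2.75)·(-2.75) + (0.25)·(0.25) + (-0.75)·(-0.75) + (3.25)·(3.25)) / 3 = 18.75/3 = 6.25
  Sample standard deviations s_i = √(s[i,i]):
  s(X_1) = √(0.9167) = 0.9574
  s(X_2) = √(6.25) = 2.5

Step 3 — r_{ij} = s_{ij} / (s_i · s_j):
  r[X_1,X_1] = 1 (diagonal).
  r[X_1,X_2] = 1.9167 / (0.9574 · 2.5) = 1.9167 / 2.3936 = 0.8008
  r[X_2,X_2] = 1 (diagonal).

R is symmetric with unit diagonal. Assembling:

R = [[1, 0.8008],
 [0.8008, 1]]


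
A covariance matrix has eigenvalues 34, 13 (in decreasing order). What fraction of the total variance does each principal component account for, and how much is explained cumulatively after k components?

Step 1 — total variance = trace(Sigma) = Σ λ_i = 34 + 13 = 47.

Step 2 — fraction explained by component i = λ_i / Σ λ:
  PC1: 34/47 = 0.7234
  PC2: 13/47 = 0.2766

Step 3 — cumulative fraction after k components = (λ_1 + ... + λ_k) / Σ λ:
  k = 1: 34/47 = 0.7234
  k = 2: (34 + 13)/47 = 47/47 = 1

Summary (fraction, with percent):

explained: PC1 0.7234 (72.34%), PC2 0.2766 (27.66%);  cumulative: 0.7234, 1


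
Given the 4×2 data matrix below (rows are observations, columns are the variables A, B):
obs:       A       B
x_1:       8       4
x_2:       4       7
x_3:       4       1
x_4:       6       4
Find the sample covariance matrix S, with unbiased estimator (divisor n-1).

Step 1 — column means:
  mean(A) = (8 + 4 + 4 + 6) / 4 = 22/4 = 5.5
  mean(B) = (4 + 7 + 1 + 4) / 4 = 16/4 = 4

Step 2 — sample covariance S[i,j] = (1/(n-1)) · Σ_k (x_{k,i} - mean_i) · (x_{k,j} - mean_j), with n-1 = 3.
  S[A,A] = ((2.5)·(2.5) + (-1.5)·(-1.5) + (-1.5)·(-1.5) + (0.5)·(0.5)) / 3 = 11/3 = 3.6667
  S[A,B] = ((2.5)·(0) + (-1.5)·(3) + (-1.5)·(-3) + (0.5)·(0)) / 3 = 0/3 = 0
  S[B,B] = ((0)·(0) + (3)·(3) + (-3)·(-3) + (0)·(0)) / 3 = 18/3 = 6

S is symmetric (S[j,i] = S[i,j]). Assembling:

S = [[3.6667, 0],
 [0, 6]]


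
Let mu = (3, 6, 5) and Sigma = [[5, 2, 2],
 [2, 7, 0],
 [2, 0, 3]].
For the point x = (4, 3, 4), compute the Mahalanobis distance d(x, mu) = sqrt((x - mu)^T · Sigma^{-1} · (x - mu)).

Step 1 — centre the observation: (x - mu) = (1, -3, -1).

Step 2 — invert Sigma (cofactor / det for 3×3, or solve directly):
  Sigma^{-1} = [[0.3231, -0.0923, -0.2154],
 [-0.0923, 0.1692, 0.0615],
 [-0.2154, 0.0615, 0.4769]].

Step 3 — form the quadratic (x - mu)^T · Sigma^{-1} · (x - mu):
  Sigma^{-1} · (x - mu) = (0.8154, -0.6615, -0.8769).
  (x - mu)^T · [Sigma^{-1} · (x - mu)] = (1)·(0.8154) + (-3)·(-0.6615) + (-1)·(-0.8769) = 3.6769.

Step 4 — take square root: d = √(3.6769) ≈ 1.9175.

d(x, mu) = √(3.6769) ≈ 1.9175


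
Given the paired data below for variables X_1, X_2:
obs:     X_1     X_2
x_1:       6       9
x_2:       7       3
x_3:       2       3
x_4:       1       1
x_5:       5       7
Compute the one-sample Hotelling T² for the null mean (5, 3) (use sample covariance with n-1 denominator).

Step 1 — sample mean vector:
  mean(X_1) = (6 + 7 + 2 + 1 + 5) / 5 = 21/5 = 4.2
  mean(X_2) = (9 + 3 + 3 + 1 + 7) / 5 = 23/5 = 4.6
  x̄ = (4.2, 4.6),  deviation x̄ - mu_0 = (4.2, 4.6) - (5, 3) = (-0.8, 1.6).

Step 2 — sample covariance matrix, S[i,j] = (1/(n-1)) · Σ_k (x_{k,i} - mean_i) · (x_{k,j} - mean_j), divisor n-1 = 4:
  S[X_1,X_1] = ((1.8)·(1.8) + (2.8)·(2.8) + (-2.2)·(-2.2) + (-3.2)·(-3.2) + (0.8)·(0.8)) / 4 = 26.8/4 = 6.7
  S[X_1,X_2] = ((1.8)·(4.4) + (2.8)·(-1.6) + (-2.2)·(-1.6) + (-3.2)·(-3.6) + (0.8)·(2.4)) / 4 = 20.4/4 = 5.1
  S[X_2,X_2] = ((4.4)·(4.4) + (-1.6)·(-1.6) + (-1.6)·(-1.6) + (-3.6)·(-3.6) + (2.4)·(2.4)) / 4 = 43.2/4 = 10.8
  S = [[6.7, 5.1],
 [5.1, 10.8]].

Step 3 — invert S. det(S) = 6.7·10.8 - (5.1)² = 46.35.
  S^{-1} = (1/det) · [[d, -b], [-b, a]] = [[0.233, -0.11],
 [-0.11, 0.1446]].

Step 4 — quadratic form (x̄ - mu_0)^T · S^{-1} · (x̄ - mu_0):
  S^{-1} · (x̄ - mu_0) = (-0.3625, 0.3193),
  (x̄ - mu_0)^T · [...] = (-0.8)·(-0.3625) + (1.6)·(0.3193) = 0.8009.

Step 5 — scale by n: T² = 5 · 0.8009 = 4.0043.

T² ≈ 4.0043


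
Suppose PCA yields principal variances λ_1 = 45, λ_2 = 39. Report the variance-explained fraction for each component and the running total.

Step 1 — total variance = trace(Sigma) = Σ λ_i = 45 + 39 = 84.

Step 2 — fraction explained by component i = λ_i / Σ λ:
  PC1: 45/84 = 0.5357
  PC2: 39/84 = 0.4643

Step 3 — cumulative fraction after k components = (λ_1 + ... + λ_k) / Σ λ:
  k = 1: 45/84 = 0.5357
  k = 2: (45 + 39)/84 = 84/84 = 1

Summary (fraction, with percent):

explained: PC1 0.5357 (53.57%), PC2 0.4643 (46.43%);  cumulative: 0.5357, 1


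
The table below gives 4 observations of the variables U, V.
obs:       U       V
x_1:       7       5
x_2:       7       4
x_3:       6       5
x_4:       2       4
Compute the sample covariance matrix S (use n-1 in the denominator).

Step 1 — column means:
  mean(U) = (7 + 7 + 6 + 2) / 4 = 22/4 = 5.5
  mean(V) = (5 + 4 + 5 + 4) / 4 = 18/4 = 4.5

Step 2 — sample covariance S[i,j] = (1/(n-1)) · Σ_k (x_{k,i} - mean_i) · (x_{k,j} - mean_j), with n-1 = 3.
  S[U,U] = ((1.5)·(1.5) + (1.5)·(1.5) + (0.5)·(0.5) + (-3.5)·(-3.5)) / 3 = 17/3 = 5.6667
  S[U,V] = ((1.5)·(0.5) + (1.5)·(-0.5) + (0.5)·(0.5) + (-3.5)·(-0.5)) / 3 = 2/3 = 0.6667
  S[V,V] = ((0.5)·(0.5) + (-0.5)·(-0.5) + (0.5)·(0.5) + (-0.5)·(-0.5)) / 3 = 1/3 = 0.3333

S is symmetric (S[j,i] = S[i,j]). Assembling:

S = [[5.6667, 0.6667],
 [0.6667, 0.3333]]


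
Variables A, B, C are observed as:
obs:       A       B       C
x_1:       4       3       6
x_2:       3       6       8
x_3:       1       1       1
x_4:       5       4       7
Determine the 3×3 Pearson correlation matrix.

Step 1 — column means:
  mean(A) = (4 + 3 + 1 + 5) / 4 = 13/4 = 3.25
  mean(B) = (3 + 6 + 1 + 4) / 4 = 14/4 = 3.5
  mean(C) = (6 + 8 + 1 + 7) / 4 = 22/4 = 5.5

Step 2 — sample variances and covariances s[i,j] = (1/(n-1)) · Σ_k (x_{k,i} - mean_i) · (x_{k,j} - mean_j), with n-1 = 3:
  s[A,A] = ((0.75)·(0.75) + (-0.25)·(-0.25) + (-2.25)·(-2.25) + (1.75)·(1.75)) / 3 = 8.75/3 = 2.9167
  s[A,B] = ((0.75)·(-0.5) + (-0.25)·(2.5) + (-2.25)·(-2.5) + (1.75)·(0.5)) / 3 = 5.5/3 = 1.8333
  s[A,C] = ((0.75)·(0.5) + (-0.25)·(2.5) + (-2.25)·(-4.5) + (1.75)·(1.5)) / 3 = 12.5/3 = 4.1667
  s[B,B] = ((-0.5)·(-0.5) + (2.5)·(2.5) + (-2.5)·(-2.5) + (0.5)·(0.5)) / 3 = 13/3 = 4.3333
  s[B,C] = ((-0.5)·(0.5) + (2.5)·(2.5) + (-2.5)·(-4.5) + (0.5)·(1.5)) / 3 = 18/3 = 6
  s[C,C] = ((0.5)·(0.5) + (2.5)·(2.5) + (-4.5)·(-4.5) + (1.5)·(1.5)) / 3 = 29/3 = 9.6667
  Sample standard deviations s_i = √(s[i,i]):
  s(A) = √(2.9167) = 1.7078
  s(B) = √(4.3333) = 2.0817
  s(C) = √(9.6667) = 3.1091

Step 3 — r_{ij} = s_{ij} / (s_i · s_j):
  r[A,A] = 1 (diagonal).
  r[A,B] = 1.8333 / (1.7078 · 2.0817) = 1.8333 / 3.5551 = 0.5157
  r[A,C] = 4.1667 / (1.7078 · 3.1091) = 4.1667 / 5.3098 = 0.7847
  r[B,B] = 1 (diagonal).
  r[B,C] = 6 / (2.0817 · 3.1091) = 6 / 6.4722 = 0.927
  r[C,C] = 1 (diagonal).

R is symmetric with unit diagonal. Assembling:

R = [[1, 0.5157, 0.7847],
 [0.5157, 1, 0.927],
 [0.7847, 0.927, 1]]
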